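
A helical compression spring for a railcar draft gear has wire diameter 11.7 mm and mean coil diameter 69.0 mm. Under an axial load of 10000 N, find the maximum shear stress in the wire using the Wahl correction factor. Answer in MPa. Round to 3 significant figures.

Spring index C = D/d = 69.0/11.7 = 5.8974
K_W = (4C−1)/(4C−4) + 0.615/C = 22.590/19.590 + 0.1043 = 1.2574
τ₀ = 8FD/(πd³) = 8·10000·69.0/(π·11.7³) = 5.52e+06/5031.6 = 1097.1 MPa
τ_max = K·τ₀ = 1.2574 × 1097.1 = 1379.5 MPa

1380 MPa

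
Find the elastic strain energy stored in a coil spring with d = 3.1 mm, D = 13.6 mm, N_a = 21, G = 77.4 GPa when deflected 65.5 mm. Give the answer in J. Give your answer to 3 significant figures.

36.3 J

k = Gd⁴/(8D³N_a) = (77.4×10³)(3.1⁴)/(8·13.6³·21) = 16.915 N/mm
U = ½kδ² = 0.5 × 16.915 × 65.5² = 36284 N·mm = 36.284 J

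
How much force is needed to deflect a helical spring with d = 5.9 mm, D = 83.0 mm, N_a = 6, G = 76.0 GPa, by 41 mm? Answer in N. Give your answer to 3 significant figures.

138 N

k = Gd⁴/(8D³N_a) = (76.0×10³)(5.9⁴)/(8·83.0³·6) = 3.3554 N/mm
F = k·δ = 3.3554 × 41 = 137.57 N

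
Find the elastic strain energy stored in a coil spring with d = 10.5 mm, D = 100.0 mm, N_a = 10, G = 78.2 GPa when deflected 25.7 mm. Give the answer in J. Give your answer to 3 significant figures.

k = Gd⁴/(8D³N_a) = (78.2×10³)(10.5⁴)/(8·100.0³·10) = 11.882 N/mm
U = ½kδ² = 0.5 × 11.882 × 25.7² = 3923.8 N·mm = 3.9238 J

3.92 J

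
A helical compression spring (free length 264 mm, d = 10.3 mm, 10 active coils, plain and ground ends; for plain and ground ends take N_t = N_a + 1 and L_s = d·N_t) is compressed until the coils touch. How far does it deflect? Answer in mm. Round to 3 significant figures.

N_t = 11; L_s = 10.3·11 = 113.3 mm
δ_solid = L₀ − L_s = 264 − 113.3 = 150.7 mm

151 mm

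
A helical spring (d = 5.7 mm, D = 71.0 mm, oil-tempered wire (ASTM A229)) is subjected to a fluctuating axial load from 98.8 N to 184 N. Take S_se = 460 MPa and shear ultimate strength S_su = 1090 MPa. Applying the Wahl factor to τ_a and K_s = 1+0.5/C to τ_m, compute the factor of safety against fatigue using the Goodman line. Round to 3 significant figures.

C = D/d = 71.0/5.7 = 12.4561; K_W = (4C−1)/(4C−4)+0.615/C = 1.1148; K_s = 1+0.5/C = 1.0401
F_a = (F_max−F_min)/2 = 42.6 N; F_m = (F_max+F_min)/2 = 141.4 N
τ_a = K_W·8F_aD/(πd³) = 1.1148 × 41.589 = 46.366 MPa
τ_m = K_s·8F_mD/(πd³) = 1.0401 × 138.05 = 143.59 MPa
Goodman: 1/n_f = τ_a/S_se + τ_m/S_su = 46.366/460 + 143.59/1090 = 0.10079 + 0.13173 = 0.23253
n_f = 1/0.23253 = 4.301

4.30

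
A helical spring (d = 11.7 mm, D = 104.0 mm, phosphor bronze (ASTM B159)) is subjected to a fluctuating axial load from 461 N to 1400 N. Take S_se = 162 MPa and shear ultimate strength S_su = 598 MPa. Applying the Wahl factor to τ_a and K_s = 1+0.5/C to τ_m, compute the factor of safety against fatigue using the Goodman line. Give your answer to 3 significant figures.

C = D/d = 104.0/11.7 = 8.8889; K_W = (4C−1)/(4C−4)+0.615/C = 1.1643; K_s = 1+0.5/C = 1.0562
F_a = (F_max−F_min)/2 = 469.5 N; F_m = (F_max+F_min)/2 = 930.5 N
τ_a = K_W·8F_aD/(πd³) = 1.1643 × 77.634 = 90.386 MPa
τ_m = K_s·8F_mD/(πd³) = 1.0562 × 153.86 = 162.52 MPa
Goodman: 1/n_f = τ_a/S_se + τ_m/S_su = 90.386/162 + 162.52/598 = 0.55794 + 0.27177 = 0.82971
n_f = 1/0.82971 = 1.205

1.21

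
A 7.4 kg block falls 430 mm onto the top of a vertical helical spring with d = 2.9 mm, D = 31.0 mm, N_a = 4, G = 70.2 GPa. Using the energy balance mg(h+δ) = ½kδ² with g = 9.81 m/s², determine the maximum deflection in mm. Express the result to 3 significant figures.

124 mm

k = Gd⁴/(8D³N_a) = (70.2×10³)(2.9⁴)/(8·31.0³·4) = 5.2083 N/mm
W = mg = 7.4 × 9.81 = 72.594 N
½kδ² − Wδ − Wh = 0 → δ = (W + √(W² + 2kWh))/k
δ = (72.594 + √(5269.9 + 325157))/5.2083 = (72.594 + 574.83)/5.2083 = 124.31 mm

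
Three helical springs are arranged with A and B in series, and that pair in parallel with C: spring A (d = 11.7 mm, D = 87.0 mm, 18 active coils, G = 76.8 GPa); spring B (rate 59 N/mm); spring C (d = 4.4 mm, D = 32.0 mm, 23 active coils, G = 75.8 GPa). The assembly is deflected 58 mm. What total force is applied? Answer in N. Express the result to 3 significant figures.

k_A = Gd⁴/(8D³N_a) = (76.8×10³)(11.7⁴)/(8·87.0³·18) = 15.177 N/mm
k_C = Gd⁴/(8D³N_a) = (75.8×10³)(4.4⁴)/(8·32.0³·23) = 4.7121 N/mm
Springs A,B series: k_AB = 1/(1/15.177+1/59) = 12.072 N/mm; parallel with C: k_eq = 12.072+4.7121 = 16.784 N/mm
F = k_eq·δ = 16.784·58 = 973.46 N

973 N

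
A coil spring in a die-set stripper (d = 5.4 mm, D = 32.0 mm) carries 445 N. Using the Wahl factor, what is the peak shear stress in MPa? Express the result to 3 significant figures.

289 MPa

Spring index C = D/d = 32.0/5.4 = 5.9259
K_W = (4C−1)/(4C−4) + 0.615/C = 22.704/19.704 + 0.1038 = 1.2560
τ₀ = 8FD/(πd³) = 8·445·32.0/(π·5.4³) = 113920/494.69 = 230.29 MPa
τ_max = K·τ₀ = 1.2560 × 230.29 = 289.25 MPa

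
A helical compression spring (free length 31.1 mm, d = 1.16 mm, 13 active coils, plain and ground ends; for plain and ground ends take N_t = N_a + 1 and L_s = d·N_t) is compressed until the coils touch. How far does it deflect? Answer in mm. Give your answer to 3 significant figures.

14.9 mm

N_t = 14; L_s = 1.16·14 = 16.24 mm
δ_solid = L₀ − L_s = 31.1 − 16.24 = 14.86 mm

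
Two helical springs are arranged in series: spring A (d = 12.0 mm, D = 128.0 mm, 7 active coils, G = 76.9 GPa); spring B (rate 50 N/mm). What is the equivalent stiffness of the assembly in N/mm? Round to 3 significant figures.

10.7 N/mm

k_A = Gd⁴/(8D³N_a) = (76.9×10³)(12.0⁴)/(8·128.0³·7) = 13.578 N/mm
Series: 1/k_eq = 1/13.578 + 1/50 = 0.093649; k_eq = 10.678 N/mm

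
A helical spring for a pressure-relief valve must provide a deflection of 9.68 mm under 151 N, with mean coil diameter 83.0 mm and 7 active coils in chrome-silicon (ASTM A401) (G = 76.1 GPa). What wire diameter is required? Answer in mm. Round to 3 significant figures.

9.00 mm

Required rate k = F/δ = 151/9.68 = 15.599 N/mm
d = (8D³N_a·k / G)^(1/4) = (8·83.0³·7·15.599 / (76.1×10³))^0.25
  = (6563.6)^0.25 = 9.0009 mm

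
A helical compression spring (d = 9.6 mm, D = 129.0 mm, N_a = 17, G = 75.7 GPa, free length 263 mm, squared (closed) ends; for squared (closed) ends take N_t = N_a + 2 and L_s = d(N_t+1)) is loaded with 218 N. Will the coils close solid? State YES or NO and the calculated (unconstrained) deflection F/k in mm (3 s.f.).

k = Gd⁴/(8D³N_a) = (75.7×10³)(9.6⁴)/(8·129.0³·17) = 2.2023 N/mm
N_t = 19; L_s = 9.6·20 = 192 mm; δ_solid = L₀ − L_s = 263 − 192 = 71 mm
δ = F/k = 218/2.2023 = 98.988 mm
δ ≥ δ_solid → spring goes solid

YES, δ = 99.0 mm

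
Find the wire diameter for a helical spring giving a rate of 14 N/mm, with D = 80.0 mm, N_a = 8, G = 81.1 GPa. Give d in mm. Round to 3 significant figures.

d = (8D³N_a·k / G)^(1/4) = (8·80.0³·8·14 / (81.1×10³))^0.25
  = (5656.6)^0.25 = 8.6724 mm

8.67 mm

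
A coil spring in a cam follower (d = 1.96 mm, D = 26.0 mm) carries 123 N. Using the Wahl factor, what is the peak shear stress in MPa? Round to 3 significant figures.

1200 MPa

Spring index C = D/d = 26.0/1.96 = 13.2653
K_W = (4C−1)/(4C−4) + 0.615/C = 52.061/49.061 + 0.0464 = 1.1075
τ₀ = 8FD/(πd³) = 8·123·26.0/(π·1.96³) = 25584/23.655 = 1081.6 MPa
τ_max = K·τ₀ = 1.1075 × 1081.6 = 1197.8 MPa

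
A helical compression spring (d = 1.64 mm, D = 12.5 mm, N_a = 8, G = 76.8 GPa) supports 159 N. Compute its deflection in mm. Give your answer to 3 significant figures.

35.8 mm

k = Gd⁴/(8D³N_a) = (76.8×10³)(1.64⁴)/(8·12.5³·8) = 4.4445 N/mm
δ = F/k = 159 / 4.4445 = 35.774 mm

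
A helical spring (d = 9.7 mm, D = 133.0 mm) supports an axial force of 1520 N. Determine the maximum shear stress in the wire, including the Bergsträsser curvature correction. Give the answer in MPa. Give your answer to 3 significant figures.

618 MPa

Spring index C = D/d = 133.0/9.7 = 13.7113
K_B = (4C+2)/(4C−3) = 56.845/51.845 = 1.0964
τ₀ = 8FD/(πd³) = 8·1520·133.0/(π·9.7³) = 1.61728e+06/2867.2 = 564.05 MPa
τ_max = K·τ₀ = 1.0964 × 564.05 = 618.45 MPa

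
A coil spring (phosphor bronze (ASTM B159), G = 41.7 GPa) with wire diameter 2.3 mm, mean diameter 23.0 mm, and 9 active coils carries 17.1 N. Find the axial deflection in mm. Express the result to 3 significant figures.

12.8 mm

k = Gd⁴/(8D³N_a) = (41.7×10³)(2.3⁴)/(8·23.0³·9) = 1.3321 N/mm
δ = F/k = 17.1 / 1.3321 = 12.837 mm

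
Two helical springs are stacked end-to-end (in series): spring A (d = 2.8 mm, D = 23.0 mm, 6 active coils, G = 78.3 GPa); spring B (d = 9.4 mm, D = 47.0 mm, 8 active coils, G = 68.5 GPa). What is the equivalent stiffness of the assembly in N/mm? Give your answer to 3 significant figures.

k_A = Gd⁴/(8D³N_a) = (78.3×10³)(2.8⁴)/(8·23.0³·6) = 8.2408 N/mm
k_B = Gd⁴/(8D³N_a) = (68.5×10³)(9.4⁴)/(8·47.0³·8) = 80.488 N/mm
Series: 1/k_eq = 1/8.2408 + 1/80.488 = 0.13377; k_eq = 7.4754 N/mm

7.48 N/mm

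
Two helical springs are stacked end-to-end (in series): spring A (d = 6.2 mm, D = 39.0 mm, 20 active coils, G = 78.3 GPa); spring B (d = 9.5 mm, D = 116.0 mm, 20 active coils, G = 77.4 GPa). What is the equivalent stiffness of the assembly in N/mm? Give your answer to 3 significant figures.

k_A = Gd⁴/(8D³N_a) = (78.3×10³)(6.2⁴)/(8·39.0³·20) = 12.19 N/mm
k_B = Gd⁴/(8D³N_a) = (77.4×10³)(9.5⁴)/(8·116.0³·20) = 2.5243 N/mm
Series: 1/k_eq = 1/12.19 + 1/2.5243 = 0.47818; k_eq = 2.0913 N/mm

2.09 N/mm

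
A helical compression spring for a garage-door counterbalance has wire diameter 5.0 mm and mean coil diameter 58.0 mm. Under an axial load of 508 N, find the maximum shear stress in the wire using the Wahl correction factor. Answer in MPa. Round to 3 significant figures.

675 MPa

Spring index C = D/d = 58.0/5.0 = 11.6000
K_W = (4C−1)/(4C−4) + 0.615/C = 45.400/42.400 + 0.0530 = 1.1238
τ₀ = 8FD/(πd³) = 8·508·58.0/(π·5.0³) = 235712/392.7 = 600.24 MPa
τ_max = K·τ₀ = 1.1238 × 600.24 = 674.53 MPa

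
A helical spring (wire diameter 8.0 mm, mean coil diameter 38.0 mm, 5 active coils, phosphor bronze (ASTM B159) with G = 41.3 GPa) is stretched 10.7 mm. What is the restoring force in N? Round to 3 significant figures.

825 N

k = Gd⁴/(8D³N_a) = (41.3×10³)(8.0⁴)/(8·38.0³·5) = 77.072 N/mm
F = k·δ = 77.072 × 10.7 = 824.68 N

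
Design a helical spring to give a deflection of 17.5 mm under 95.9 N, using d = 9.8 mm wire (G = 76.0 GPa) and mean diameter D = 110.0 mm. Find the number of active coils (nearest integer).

Required rate k = F/δ = 95.9/17.5 = 5.48 N/mm
N_a = Gd⁴/(8D³k) = (76.0×10³ × 9.8⁴)/(8 × 110.0³ × 5.48)
    = 7.01e+08 / 5.8351e+07 = 12.01 → 12 coils

12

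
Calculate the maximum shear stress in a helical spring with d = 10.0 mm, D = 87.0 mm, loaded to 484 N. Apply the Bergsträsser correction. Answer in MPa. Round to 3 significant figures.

Spring index C = D/d = 87.0/10.0 = 8.7000
K_B = (4C+2)/(4C−3) = 36.800/31.800 = 1.1572
τ₀ = 8FD/(πd³) = 8·484·87.0/(π·10.0³) = 336864/3141.6 = 107.23 MPa
τ_max = K·τ₀ = 1.1572 × 107.23 = 124.09 MPa

124 MPa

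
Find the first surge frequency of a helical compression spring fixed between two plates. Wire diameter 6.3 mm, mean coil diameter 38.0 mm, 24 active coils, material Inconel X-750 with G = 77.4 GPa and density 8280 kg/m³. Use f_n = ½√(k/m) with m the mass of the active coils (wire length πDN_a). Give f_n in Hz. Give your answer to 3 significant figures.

k = Gd⁴/(8D³N_a) = (77.4×10³)(6.3⁴)/(8·38.0³·24) = 11.573 N/mm = 11573 N/m
Wire length L = πDN_a = π·38.0·24 = 2865.1 mm
m = ρ·(πd²/4)·L = 8280 × 31.172×10⁻⁶ m² × 2.8651 m = 0.73951 kg
f_n = ½√(k/m) = 0.5·√(11573/0.73951) = 0.5·√(15650) = 62.549 Hz

62.5 Hz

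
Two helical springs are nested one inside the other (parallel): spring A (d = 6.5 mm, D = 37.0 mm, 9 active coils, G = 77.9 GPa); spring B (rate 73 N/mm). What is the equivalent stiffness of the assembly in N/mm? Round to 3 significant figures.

k_A = Gd⁴/(8D³N_a) = (77.9×10³)(6.5⁴)/(8·37.0³·9) = 38.129 N/mm
Parallel: k_eq = 38.129 + 73 = 111.13 N/mm

111 N/mm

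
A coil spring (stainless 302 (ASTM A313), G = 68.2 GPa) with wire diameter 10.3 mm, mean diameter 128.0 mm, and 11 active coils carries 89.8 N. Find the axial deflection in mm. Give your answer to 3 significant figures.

k = Gd⁴/(8D³N_a) = (68.2×10³)(10.3⁴)/(8·128.0³·11) = 4.1593 N/mm
δ = F/k = 89.8 / 4.1593 = 21.59 mm

21.6 mm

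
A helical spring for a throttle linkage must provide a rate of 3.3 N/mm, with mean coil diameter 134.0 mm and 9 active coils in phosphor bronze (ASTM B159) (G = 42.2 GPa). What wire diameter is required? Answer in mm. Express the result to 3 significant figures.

d = (8D³N_a·k / G)^(1/4) = (8·134.0³·9·3.3 / (42.2×10³))^0.25
  = (13547)^0.25 = 10.7885 mm

10.8 mm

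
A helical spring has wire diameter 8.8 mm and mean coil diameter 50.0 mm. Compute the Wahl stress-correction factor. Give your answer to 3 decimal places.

1.268

C = D/d = 50.0/8.8 = 5.6818
K_W = (4C−1)/(4C−4) + 0.615/C = 21.727/18.727 + 0.1082 = 1.2684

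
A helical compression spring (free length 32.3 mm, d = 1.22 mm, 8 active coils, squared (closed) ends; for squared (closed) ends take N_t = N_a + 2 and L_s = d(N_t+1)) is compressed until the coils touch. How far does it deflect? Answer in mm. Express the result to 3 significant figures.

N_t = 10; L_s = 1.22·11 = 13.42 mm
δ_solid = L₀ − L_s = 32.3 − 13.42 = 18.88 mm

18.9 mm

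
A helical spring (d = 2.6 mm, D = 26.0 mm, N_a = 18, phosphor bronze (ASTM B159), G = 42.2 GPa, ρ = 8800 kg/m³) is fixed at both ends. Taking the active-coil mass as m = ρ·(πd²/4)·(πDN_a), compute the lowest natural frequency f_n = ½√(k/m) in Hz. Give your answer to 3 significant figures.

k = Gd⁴/(8D³N_a) = (42.2×10³)(2.6⁴)/(8·26.0³·18) = 0.76194 N/mm = 761.94 N/m
Wire length L = πDN_a = π·26.0·18 = 1470.3 mm
m = ρ·(πd²/4)·L = 8800 × 5.3093×10⁻⁶ m² × 1.4703 m = 0.068693 kg
f_n = ½√(k/m) = 0.5·√(761.94/0.068693) = 0.5·√(11092) = 52.659 Hz

52.7 Hz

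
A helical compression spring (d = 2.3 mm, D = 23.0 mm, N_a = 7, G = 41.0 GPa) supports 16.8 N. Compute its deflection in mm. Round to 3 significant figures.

k = Gd⁴/(8D³N_a) = (41.0×10³)(2.3⁴)/(8·23.0³·7) = 1.6839 N/mm
δ = F/k = 16.8 / 1.6839 = 9.9767 mm

9.98 mm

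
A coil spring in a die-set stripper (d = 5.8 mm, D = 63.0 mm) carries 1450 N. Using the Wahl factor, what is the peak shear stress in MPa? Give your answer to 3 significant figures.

1350 MPa

Spring index C = D/d = 63.0/5.8 = 10.8621
K_W = (4C−1)/(4C−4) + 0.615/C = 42.448/39.448 + 0.0566 = 1.1327
τ₀ = 8FD/(πd³) = 8·1450·63.0/(π·5.8³) = 730800/612.96 = 1192.2 MPa
τ_max = K·τ₀ = 1.1327 × 1192.2 = 1350.4 MPa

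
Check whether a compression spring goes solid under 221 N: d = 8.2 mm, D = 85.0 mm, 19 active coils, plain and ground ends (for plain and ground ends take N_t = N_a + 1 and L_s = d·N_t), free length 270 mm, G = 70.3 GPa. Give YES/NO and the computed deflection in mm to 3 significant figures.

k = Gd⁴/(8D³N_a) = (70.3×10³)(8.2⁴)/(8·85.0³·19) = 3.4049 N/mm
N_t = 20; L_s = 8.2·20 = 164 mm; δ_solid = L₀ − L_s = 270 − 164 = 106 mm
δ = F/k = 221/3.4049 = 64.906 mm
δ < δ_solid → spring does not go solid

NO, δ = 64.9 mm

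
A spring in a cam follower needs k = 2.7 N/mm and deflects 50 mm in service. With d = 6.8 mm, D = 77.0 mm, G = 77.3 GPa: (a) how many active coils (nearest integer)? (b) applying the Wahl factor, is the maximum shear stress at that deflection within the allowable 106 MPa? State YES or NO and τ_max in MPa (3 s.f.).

(a) 17 coils; (b) YES, τ_max = 93.5 MPa

N_a = Gd⁴/(8D³k) = (77.3×10³)(6.8⁴)/(8·77.0³·2.7) = 16.76 → N_a = 17
Actual rate k = Gd⁴/(8D³·17) = 2.662 N/mm
Working load F = kδ = 2.662·50 = 133.1 N
C = 77.0/6.8 = 11.3235; K_W = (4C−1)/(4C−4)+0.615/C = 1.1270
τ_max = K_W·8FD/(πd³) = 1.1270·83 = 93.538 MPa
τ_max ≤ 106 MPa → acceptable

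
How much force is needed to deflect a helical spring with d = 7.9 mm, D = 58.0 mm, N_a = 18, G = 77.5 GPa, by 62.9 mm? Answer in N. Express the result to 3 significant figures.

k = Gd⁴/(8D³N_a) = (77.5×10³)(7.9⁴)/(8·58.0³·18) = 10.744 N/mm
F = k·δ = 10.744 × 62.9 = 675.79 N

676 N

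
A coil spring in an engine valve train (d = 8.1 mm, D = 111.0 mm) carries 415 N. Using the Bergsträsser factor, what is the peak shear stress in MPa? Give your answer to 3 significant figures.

242 MPa

Spring index C = D/d = 111.0/8.1 = 13.7037
K_B = (4C+2)/(4C−3) = 56.815/51.815 = 1.0965
τ₀ = 8FD/(πd³) = 8·415·111.0/(π·8.1³) = 368520/1669.6 = 220.73 MPa
τ_max = K·τ₀ = 1.0965 × 220.73 = 242.03 MPa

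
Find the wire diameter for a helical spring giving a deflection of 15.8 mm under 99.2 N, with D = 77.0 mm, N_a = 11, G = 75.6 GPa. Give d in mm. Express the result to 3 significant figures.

7.60 mm

Required rate k = F/δ = 99.2/15.8 = 6.2785 N/mm
d = (8D³N_a·k / G)^(1/4) = (8·77.0³·11·6.2785 / (75.6×10³))^0.25
  = (3336.5)^0.25 = 7.6001 mm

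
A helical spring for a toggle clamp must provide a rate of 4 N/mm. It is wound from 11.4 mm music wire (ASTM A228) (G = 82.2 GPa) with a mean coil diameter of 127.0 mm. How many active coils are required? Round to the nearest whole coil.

21

N_a = Gd⁴/(8D³k) = (82.2×10³ × 11.4⁴)/(8 × 127.0³ × 4)
    = 1.38833e+09 / 6.55483e+07 = 21.18 → 21 coils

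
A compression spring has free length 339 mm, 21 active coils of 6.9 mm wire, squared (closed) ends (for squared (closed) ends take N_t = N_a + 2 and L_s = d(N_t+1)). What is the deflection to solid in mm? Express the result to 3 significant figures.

N_t = 23; L_s = 6.9·24 = 165.6 mm
δ_solid = L₀ − L_s = 339 − 165.6 = 173.4 mm

173 mm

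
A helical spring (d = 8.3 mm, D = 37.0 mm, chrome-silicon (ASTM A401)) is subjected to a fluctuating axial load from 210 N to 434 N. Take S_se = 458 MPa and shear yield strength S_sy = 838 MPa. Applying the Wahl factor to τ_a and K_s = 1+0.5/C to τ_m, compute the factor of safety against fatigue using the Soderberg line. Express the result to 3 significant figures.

8.00

C = D/d = 37.0/8.3 = 4.4578; K_W = (4C−1)/(4C−4)+0.615/C = 1.3549; K_s = 1+0.5/C = 1.1122
F_a = (F_max−F_min)/2 = 112 N; F_m = (F_max+F_min)/2 = 322 N
τ_a = K_W·8F_aD/(πd³) = 1.3549 × 18.455 = 25.005 MPa
τ_m = K_s·8F_mD/(πd³) = 1.1122 × 53.06 = 59.011 MPa
Soderberg: 1/n_f = τ_a/S_se + τ_m/S_sy = 25.005/458 + 59.011/838 = 0.05460 + 0.07042 = 0.12501
n_f = 1/0.12501 = 7.999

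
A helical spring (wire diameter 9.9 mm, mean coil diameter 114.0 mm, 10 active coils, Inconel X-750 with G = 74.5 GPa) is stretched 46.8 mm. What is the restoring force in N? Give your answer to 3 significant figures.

k = Gd⁴/(8D³N_a) = (74.5×10³)(9.9⁴)/(8·114.0³·10) = 6.038 N/mm
F = k·δ = 6.038 × 46.8 = 282.58 N

283 N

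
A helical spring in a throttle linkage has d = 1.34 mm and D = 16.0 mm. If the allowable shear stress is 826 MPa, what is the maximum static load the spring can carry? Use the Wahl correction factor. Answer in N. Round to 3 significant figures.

C = D/d = 16.0/1.34 = 11.9403
K_W = (4C−1)/(4C−4) + 0.615/C = 46.761/43.761 + 0.0515 = 1.1201
τ_max = K·8FD/(πd³) → F_max = τ_allow·πd³/(8DK)
F_max = 826·π·1.34³/(8·16.0·1.1201) = 6243.7/143.37 = 43.55 N

43.6 N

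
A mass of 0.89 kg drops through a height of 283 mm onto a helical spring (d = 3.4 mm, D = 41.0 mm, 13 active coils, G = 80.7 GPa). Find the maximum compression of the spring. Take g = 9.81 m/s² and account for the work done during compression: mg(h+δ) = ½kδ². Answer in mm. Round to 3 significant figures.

k = Gd⁴/(8D³N_a) = (80.7×10³)(3.4⁴)/(8·41.0³·13) = 1.5045 N/mm
W = mg = 0.89 × 9.81 = 8.7309 N
½kδ² − Wδ − Wh = 0 → δ = (W + √(W² + 2kWh))/k
δ = (8.7309 + √(76.229 + 7434.98))/1.5045 = (8.7309 + 86.667)/1.5045 = 63.407 mm

63.4 mm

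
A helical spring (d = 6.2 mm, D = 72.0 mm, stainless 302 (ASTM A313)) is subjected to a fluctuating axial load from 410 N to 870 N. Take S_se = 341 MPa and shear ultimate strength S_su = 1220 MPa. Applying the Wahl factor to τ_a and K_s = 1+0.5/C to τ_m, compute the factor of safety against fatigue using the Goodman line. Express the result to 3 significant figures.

0.996

C = D/d = 72.0/6.2 = 11.6129; K_W = (4C−1)/(4C−4)+0.615/C = 1.1236; K_s = 1+0.5/C = 1.0431
F_a = (F_max−F_min)/2 = 230 N; F_m = (F_max+F_min)/2 = 640 N
τ_a = K_W·8F_aD/(πd³) = 1.1236 × 176.94 = 198.81 MPa
τ_m = K_s·8F_mD/(πd³) = 1.0431 × 492.35 = 513.55 MPa
Goodman: 1/n_f = τ_a/S_se + τ_m/S_su = 198.81/341 + 513.55/1220 = 0.58303 + 0.42094 = 1.004
n_f = 1/1.004 = 0.996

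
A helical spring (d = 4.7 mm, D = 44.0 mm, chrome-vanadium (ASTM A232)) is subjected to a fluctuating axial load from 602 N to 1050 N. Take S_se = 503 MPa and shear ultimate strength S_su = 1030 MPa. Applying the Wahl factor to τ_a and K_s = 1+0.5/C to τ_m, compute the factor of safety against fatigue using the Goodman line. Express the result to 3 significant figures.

0.682

C = D/d = 44.0/4.7 = 9.3617; K_W = (4C−1)/(4C−4)+0.615/C = 1.1554; K_s = 1+0.5/C = 1.0534
F_a = (F_max−F_min)/2 = 224 N; F_m = (F_max+F_min)/2 = 826 N
τ_a = K_W·8F_aD/(πd³) = 1.1554 × 241.74 = 279.3 MPa
τ_m = K_s·8F_mD/(πd³) = 1.0534 × 891.41 = 939.02 MPa
Goodman: 1/n_f = τ_a/S_se + τ_m/S_su = 279.3/503 + 939.02/1030 = 0.55527 + 0.91167 = 1.4669
n_f = 1/1.4669 = 0.6817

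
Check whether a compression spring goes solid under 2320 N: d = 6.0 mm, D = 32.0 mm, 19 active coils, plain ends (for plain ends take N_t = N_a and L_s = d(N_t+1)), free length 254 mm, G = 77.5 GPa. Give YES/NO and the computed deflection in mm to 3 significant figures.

k = Gd⁴/(8D³N_a) = (77.5×10³)(6.0⁴)/(8·32.0³·19) = 20.166 N/mm
N_t = 19; L_s = 6.0·20 = 120 mm; δ_solid = L₀ − L_s = 254 − 120 = 134 mm
δ = F/k = 2320/20.166 = 115.05 mm
δ < δ_solid → spring does not go solid

NO, δ = 115 mm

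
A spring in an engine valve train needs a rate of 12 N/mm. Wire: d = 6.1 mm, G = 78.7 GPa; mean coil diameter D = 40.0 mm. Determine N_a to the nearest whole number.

N_a = Gd⁴/(8D³k) = (78.7×10³ × 6.1⁴)/(8 × 40.0³ × 12)
    = 1.08967e+08 / 6.144e+06 = 17.74 → 18 coils

18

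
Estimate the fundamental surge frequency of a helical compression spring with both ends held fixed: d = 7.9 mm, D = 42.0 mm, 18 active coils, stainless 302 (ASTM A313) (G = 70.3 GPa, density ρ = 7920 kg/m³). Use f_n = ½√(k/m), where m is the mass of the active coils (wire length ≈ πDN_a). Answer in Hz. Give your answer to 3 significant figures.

k = Gd⁴/(8D³N_a) = (70.3×10³)(7.9⁴)/(8·42.0³·18) = 25.666 N/mm = 25666 N/m
Wire length L = πDN_a = π·42.0·18 = 2375 mm
m = ρ·(πd²/4)·L = 7920 × 49.017×10⁻⁶ m² × 2.375 m = 0.92202 kg
f_n = ½√(k/m) = 0.5·√(25666/0.92202) = 0.5·√(27836) = 83.421 Hz

83.4 Hz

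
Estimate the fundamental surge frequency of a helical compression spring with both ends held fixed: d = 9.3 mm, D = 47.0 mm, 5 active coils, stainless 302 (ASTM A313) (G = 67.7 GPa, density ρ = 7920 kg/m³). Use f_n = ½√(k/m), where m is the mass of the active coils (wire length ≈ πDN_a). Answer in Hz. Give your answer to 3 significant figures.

k = Gd⁴/(8D³N_a) = (67.7×10³)(9.3⁴)/(8·47.0³·5) = 121.95 N/mm = 1.2195e+05 N/m
Wire length L = πDN_a = π·47.0·5 = 738.27 mm
m = ρ·(πd²/4)·L = 7920 × 67.929×10⁻⁶ m² × 0.73827 m = 0.39719 kg
f_n = ½√(k/m) = 0.5·√(1.2195e+05/0.39719) = 0.5·√(3.0702e+05) = 277.05 Hz

277 Hz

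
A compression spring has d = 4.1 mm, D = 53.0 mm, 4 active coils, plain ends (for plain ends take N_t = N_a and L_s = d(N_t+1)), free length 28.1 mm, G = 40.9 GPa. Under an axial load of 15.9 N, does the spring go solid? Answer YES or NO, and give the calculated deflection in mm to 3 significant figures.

k = Gd⁴/(8D³N_a) = (40.9×10³)(4.1⁴)/(8·53.0³·4) = 2.4259 N/mm
N_t = 4; L_s = 4.1·5 = 20.5 mm; δ_solid = L₀ − L_s = 28.1 − 20.5 = 7.6 mm
δ = F/k = 15.9/2.4259 = 6.5541 mm
δ < δ_solid → spring does not go solid

NO, δ = 6.55 mm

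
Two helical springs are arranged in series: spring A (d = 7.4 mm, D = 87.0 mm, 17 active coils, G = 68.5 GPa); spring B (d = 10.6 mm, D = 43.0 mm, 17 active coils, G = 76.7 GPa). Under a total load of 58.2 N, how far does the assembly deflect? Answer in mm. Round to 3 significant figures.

26.0 mm

k_A = Gd⁴/(8D³N_a) = (68.5×10³)(7.4⁴)/(8·87.0³·17) = 2.2936 N/mm
k_B = Gd⁴/(8D³N_a) = (76.7×10³)(10.6⁴)/(8·43.0³·17) = 89.552 N/mm
Series: 1/k_eq = 1/2.2936 + 1/89.552 = 0.44716; k_eq = 2.2363 N/mm
δ = F/k_eq = 58.2/2.2363 = 26.025 mm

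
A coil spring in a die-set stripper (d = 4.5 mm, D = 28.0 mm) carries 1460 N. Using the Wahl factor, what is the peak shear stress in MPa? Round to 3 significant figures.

Spring index C = D/d = 28.0/4.5 = 6.2222
K_W = (4C−1)/(4C−4) + 0.615/C = 23.889/20.889 + 0.0988 = 1.2425
τ₀ = 8FD/(πd³) = 8·1460·28.0/(π·4.5³) = 327040/286.28 = 1142.4 MPa
τ_max = K·τ₀ = 1.2425 × 1142.4 = 1419.4 MPa

1420 MPa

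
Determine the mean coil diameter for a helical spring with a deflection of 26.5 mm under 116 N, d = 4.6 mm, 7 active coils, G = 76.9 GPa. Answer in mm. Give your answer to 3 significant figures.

52.0 mm

Required rate k = F/δ = 116/26.5 = 4.3774 N/mm
D = (Gd⁴/(8N_a·k))^(1/3) = (76.9×10³·4.6⁴/(8·7·4.3774))^(1/3)
  = (140462)^(1/3) = 51.9819 mm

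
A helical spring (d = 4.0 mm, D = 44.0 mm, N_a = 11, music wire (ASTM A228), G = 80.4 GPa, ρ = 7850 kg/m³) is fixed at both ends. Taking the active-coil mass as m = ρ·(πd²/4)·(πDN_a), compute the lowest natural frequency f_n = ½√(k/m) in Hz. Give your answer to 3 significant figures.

k = Gd⁴/(8D³N_a) = (80.4×10³)(4.0⁴)/(8·44.0³·11) = 2.7457 N/mm = 2745.7 N/m
Wire length L = πDN_a = π·44.0·11 = 1520.5 mm
m = ρ·(πd²/4)·L = 7850 × 12.566×10⁻⁶ m² × 1.5205 m = 0.14999 kg
f_n = ½√(k/m) = 0.5·√(2745.7/0.14999) = 0.5·√(18305) = 67.649 Hz

67.6 Hz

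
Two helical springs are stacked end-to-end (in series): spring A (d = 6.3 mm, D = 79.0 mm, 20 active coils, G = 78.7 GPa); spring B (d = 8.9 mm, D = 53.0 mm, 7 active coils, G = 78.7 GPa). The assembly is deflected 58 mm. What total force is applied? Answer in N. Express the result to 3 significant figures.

k_A = Gd⁴/(8D³N_a) = (78.7×10³)(6.3⁴)/(8·79.0³·20) = 1.5716 N/mm
k_B = Gd⁴/(8D³N_a) = (78.7×10³)(8.9⁴)/(8·53.0³·7) = 59.227 N/mm
Series: 1/k_eq = 1/1.5716 + 1/59.227 = 0.65319; k_eq = 1.531 N/mm
F = k_eq·δ = 1.531·58 = 88.795 N

88.8 N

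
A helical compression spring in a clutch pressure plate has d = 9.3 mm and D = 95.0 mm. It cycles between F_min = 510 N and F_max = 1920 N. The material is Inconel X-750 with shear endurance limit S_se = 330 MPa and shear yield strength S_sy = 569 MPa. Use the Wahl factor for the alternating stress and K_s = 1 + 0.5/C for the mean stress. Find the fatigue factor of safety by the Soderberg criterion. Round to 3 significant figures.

C = D/d = 95.0/9.3 = 10.2151; K_W = (4C−1)/(4C−4)+0.615/C = 1.1416; K_s = 1+0.5/C = 1.0489
F_a = (F_max−F_min)/2 = 705 N; F_m = (F_max+F_min)/2 = 1215 N
τ_a = K_W·8F_aD/(πd³) = 1.1416 × 212.03 = 242.06 MPa
τ_m = K_s·8F_mD/(πd³) = 1.0489 × 365.42 = 383.31 MPa
Soderberg: 1/n_f = τ_a/S_se + τ_m/S_sy = 242.06/330 + 383.31/569 = 0.73350 + 0.67365 = 1.4071
n_f = 1/1.4071 = 0.7107

0.711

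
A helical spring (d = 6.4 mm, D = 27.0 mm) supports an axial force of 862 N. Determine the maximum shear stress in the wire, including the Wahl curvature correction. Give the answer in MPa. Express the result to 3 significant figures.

312 MPa

Spring index C = D/d = 27.0/6.4 = 4.2188
K_W = (4C−1)/(4C−4) + 0.615/C = 15.875/12.875 + 0.1458 = 1.3788
τ₀ = 8FD/(πd³) = 8·862·27.0/(π·6.4³) = 186192/823.55 = 226.08 MPa
τ_max = K·τ₀ = 1.3788 × 226.08 = 311.72 MPa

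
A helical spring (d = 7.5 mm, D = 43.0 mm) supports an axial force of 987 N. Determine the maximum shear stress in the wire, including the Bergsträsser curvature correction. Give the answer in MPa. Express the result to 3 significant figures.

320 MPa

Spring index C = D/d = 43.0/7.5 = 5.7333
K_B = (4C+2)/(4C−3) = 24.933/19.933 = 1.2508
τ₀ = 8FD/(πd³) = 8·987·43.0/(π·7.5³) = 339528/1325.4 = 256.18 MPa
τ_max = K·τ₀ = 1.2508 × 256.18 = 320.44 MPa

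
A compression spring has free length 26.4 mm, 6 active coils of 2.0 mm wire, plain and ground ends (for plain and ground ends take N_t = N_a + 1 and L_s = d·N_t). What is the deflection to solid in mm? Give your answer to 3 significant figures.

N_t = 7; L_s = 2.0·7 = 14 mm
δ_solid = L₀ − L_s = 26.4 − 14 = 12.4 mm

12.4 mm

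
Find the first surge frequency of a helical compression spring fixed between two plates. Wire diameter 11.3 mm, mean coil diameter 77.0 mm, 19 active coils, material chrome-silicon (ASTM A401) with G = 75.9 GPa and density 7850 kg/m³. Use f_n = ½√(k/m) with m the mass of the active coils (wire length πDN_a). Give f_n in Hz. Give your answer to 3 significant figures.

k = Gd⁴/(8D³N_a) = (75.9×10³)(11.3⁴)/(8·77.0³·19) = 17.834 N/mm = 17834 N/m
Wire length L = πDN_a = π·77.0·19 = 4596.2 mm
m = ρ·(πd²/4)·L = 7850 × 100.29×10⁻⁶ m² × 4.5962 m = 3.6184 kg
f_n = ½√(k/m) = 0.5·√(17834/3.6184) = 0.5·√(4928.7) = 35.102 Hz

35.1 Hz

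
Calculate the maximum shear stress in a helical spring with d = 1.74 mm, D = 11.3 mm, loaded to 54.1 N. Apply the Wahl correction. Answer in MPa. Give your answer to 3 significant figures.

Spring index C = D/d = 11.3/1.74 = 6.4943
K_W = (4C−1)/(4C−4) + 0.615/C = 24.977/21.977 + 0.0947 = 1.2312
τ₀ = 8FD/(πd³) = 8·54.1·11.3/(π·1.74³) = 4890.64/16.55 = 295.51 MPa
τ_max = K·τ₀ = 1.2312 × 295.51 = 363.83 MPa

364 MPa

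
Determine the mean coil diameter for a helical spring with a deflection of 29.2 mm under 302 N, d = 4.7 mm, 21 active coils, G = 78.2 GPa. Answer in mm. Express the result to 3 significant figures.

Required rate k = F/δ = 302/29.2 = 10.342 N/mm
D = (Gd⁴/(8N_a·k))^(1/3) = (78.2×10³·4.7⁴/(8·21·10.342))^(1/3)
  = (21961.6)^(1/3) = 28.0041 mm

28.0 mm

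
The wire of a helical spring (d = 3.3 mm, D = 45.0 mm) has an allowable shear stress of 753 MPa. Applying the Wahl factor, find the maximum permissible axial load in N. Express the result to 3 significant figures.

214 N

C = D/d = 45.0/3.3 = 13.6364
K_W = (4C−1)/(4C−4) + 0.615/C = 53.545/50.545 + 0.0451 = 1.1045
τ_max = K·8FD/(πd³) → F_max = τ_allow·πd³/(8DK)
F_max = 753·π·3.3³/(8·45.0·1.1045) = 85013/397.6 = 213.81 N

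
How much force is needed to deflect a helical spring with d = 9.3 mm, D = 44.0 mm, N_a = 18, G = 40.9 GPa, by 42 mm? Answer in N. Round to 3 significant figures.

k = Gd⁴/(8D³N_a) = (40.9×10³)(9.3⁴)/(8·44.0³·18) = 24.942 N/mm
F = k·δ = 24.942 × 42 = 1047.6 N

1050 N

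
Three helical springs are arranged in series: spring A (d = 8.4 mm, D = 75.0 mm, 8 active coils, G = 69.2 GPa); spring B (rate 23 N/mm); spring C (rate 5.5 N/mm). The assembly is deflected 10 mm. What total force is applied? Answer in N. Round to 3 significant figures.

k_A = Gd⁴/(8D³N_a) = (69.2×10³)(8.4⁴)/(8·75.0³·8) = 12.76 N/mm
Series: 1/k_eq = 1/12.76 + 1/23 + 1/5.5 = 0.30366; k_eq = 3.2931 N/mm
F = k_eq·δ = 3.2931·10 = 32.931 N

32.9 N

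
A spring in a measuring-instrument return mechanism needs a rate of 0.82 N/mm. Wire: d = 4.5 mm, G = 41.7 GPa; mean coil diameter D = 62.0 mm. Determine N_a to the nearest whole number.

N_a = Gd⁴/(8D³k) = (41.7×10³ × 4.5⁴)/(8 × 62.0³ × 0.82)
    = 1.70996e+07 / 1.56343e+06 = 10.94 → 11 coils

11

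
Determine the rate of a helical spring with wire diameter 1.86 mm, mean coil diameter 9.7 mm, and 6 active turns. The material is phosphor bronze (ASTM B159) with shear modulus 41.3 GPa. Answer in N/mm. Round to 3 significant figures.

k = Gd⁴/(8D³N_a) = (41.3×10³ × 1.86⁴) / (8 × 9.7³ × 6)
  = 494313 / 43808.3 = 11.284 N/mm

11.3 N/mm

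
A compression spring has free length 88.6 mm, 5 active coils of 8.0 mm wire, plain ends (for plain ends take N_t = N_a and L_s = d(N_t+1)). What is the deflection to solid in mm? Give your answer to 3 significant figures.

40.6 mm

N_t = 5; L_s = 8.0·6 = 48 mm
δ_solid = L₀ − L_s = 88.6 − 48 = 40.6 mm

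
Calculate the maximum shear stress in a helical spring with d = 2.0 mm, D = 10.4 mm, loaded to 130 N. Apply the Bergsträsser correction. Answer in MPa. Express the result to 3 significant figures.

551 MPa

Spring index C = D/d = 10.4/2.0 = 5.2000
K_B = (4C+2)/(4C−3) = 22.800/17.800 = 1.2809
τ₀ = 8FD/(πd³) = 8·130·10.4/(π·2.0³) = 10816/25.133 = 430.35 MPa
τ_max = K·τ₀ = 1.2809 × 430.35 = 551.24 MPa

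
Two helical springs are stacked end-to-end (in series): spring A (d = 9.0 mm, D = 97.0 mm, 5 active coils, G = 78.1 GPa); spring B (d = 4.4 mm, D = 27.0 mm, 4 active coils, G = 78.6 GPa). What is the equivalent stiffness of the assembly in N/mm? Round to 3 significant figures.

k_A = Gd⁴/(8D³N_a) = (78.1×10³)(9.0⁴)/(8·97.0³·5) = 14.036 N/mm
k_B = Gd⁴/(8D³N_a) = (78.6×10³)(4.4⁴)/(8·27.0³·4) = 46.773 N/mm
Series: 1/k_eq = 1/14.036 + 1/46.773 = 0.092625; k_eq = 10.796 N/mm

10.8 N/mm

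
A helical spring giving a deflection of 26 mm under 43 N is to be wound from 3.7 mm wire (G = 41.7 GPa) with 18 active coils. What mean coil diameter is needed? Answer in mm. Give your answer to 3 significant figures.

Required rate k = F/δ = 43/26 = 1.6538 N/mm
D = (Gd⁴/(8N_a·k))^(1/3) = (41.7×10³·3.7⁴/(8·18·1.6538))^(1/3)
  = (32816)^(1/3) = 32.0156 mm

32.0 mm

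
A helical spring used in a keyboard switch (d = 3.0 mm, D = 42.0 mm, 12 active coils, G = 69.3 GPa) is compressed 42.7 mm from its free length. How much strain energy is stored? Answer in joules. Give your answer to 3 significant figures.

k = Gd⁴/(8D³N_a) = (69.3×10³)(3.0⁴)/(8·42.0³·12) = 0.78922 N/mm
U = ½kδ² = 0.5 × 0.78922 × 42.7² = 719.49 N·mm = 0.71949 J

0.719 J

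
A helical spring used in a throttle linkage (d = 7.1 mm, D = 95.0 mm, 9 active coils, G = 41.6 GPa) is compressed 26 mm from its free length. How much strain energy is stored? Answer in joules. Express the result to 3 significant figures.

k = Gd⁴/(8D³N_a) = (41.6×10³)(7.1⁴)/(8·95.0³·9) = 1.7125 N/mm
U = ½kδ² = 0.5 × 1.7125 × 26² = 578.82 N·mm = 0.57882 J

0.579 J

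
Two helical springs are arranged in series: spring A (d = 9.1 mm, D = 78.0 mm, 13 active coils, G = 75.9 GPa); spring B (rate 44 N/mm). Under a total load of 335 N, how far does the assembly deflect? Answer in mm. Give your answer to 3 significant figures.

k_A = Gd⁴/(8D³N_a) = (75.9×10³)(9.1⁴)/(8·78.0³·13) = 10.546 N/mm
Series: 1/k_eq = 1/10.546 + 1/44 = 0.11755; k_eq = 8.5071 N/mm
δ = F/k_eq = 335/8.5071 = 39.379 mm

39.4 mm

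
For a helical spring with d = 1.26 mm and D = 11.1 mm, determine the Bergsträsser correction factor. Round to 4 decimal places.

C = D/d = 11.1/1.26 = 8.8095
K_B = (4C+2)/(4C−3) = 37.238/32.238 = 1.1551

1.1551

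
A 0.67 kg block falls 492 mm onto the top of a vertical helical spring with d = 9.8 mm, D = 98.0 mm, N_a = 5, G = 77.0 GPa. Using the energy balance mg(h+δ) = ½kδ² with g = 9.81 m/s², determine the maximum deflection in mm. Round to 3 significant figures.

18.9 mm

k = Gd⁴/(8D³N_a) = (77.0×10³)(9.8⁴)/(8·98.0³·5) = 18.865 N/mm
W = mg = 0.67 × 9.81 = 6.5727 N
½kδ² − Wδ − Wh = 0 → δ = (W + √(W² + 2kWh))/k
δ = (6.5727 + √(43.2 + 122010))/18.865 = (6.5727 + 349.36)/18.865 = 18.867 mm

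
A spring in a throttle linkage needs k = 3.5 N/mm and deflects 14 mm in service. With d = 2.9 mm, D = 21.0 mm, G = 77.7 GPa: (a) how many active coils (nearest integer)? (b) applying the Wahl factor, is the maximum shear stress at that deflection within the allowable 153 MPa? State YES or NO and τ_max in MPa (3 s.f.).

N_a = Gd⁴/(8D³k) = (77.7×10³)(2.9⁴)/(8·21.0³·3.5) = 21.19 → N_a = 21
Actual rate k = Gd⁴/(8D³·21) = 3.5322 N/mm
Working load F = kδ = 3.5322·14 = 49.451 N
C = 21.0/2.9 = 7.2414; K_W = (4C−1)/(4C−4)+0.615/C = 1.2051
τ_max = K_W·8FD/(πd³) = 1.2051·108.43 = 130.67 MPa
τ_max ≤ 153 MPa → acceptable

(a) 21 coils; (b) YES, τ_max = 131 MPa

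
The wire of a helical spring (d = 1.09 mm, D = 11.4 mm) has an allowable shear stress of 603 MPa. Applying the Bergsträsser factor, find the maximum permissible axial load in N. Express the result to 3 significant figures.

C = D/d = 11.4/1.09 = 10.4587
K_B = (4C+2)/(4C−3) = 43.835/38.835 = 1.1288
τ_max = K·8FD/(πd³) → F_max = τ_allow·πd³/(8DK)
F_max = 603·π·1.09³/(8·11.4·1.1288) = 2453.3/102.94 = 23.832 N

23.8 N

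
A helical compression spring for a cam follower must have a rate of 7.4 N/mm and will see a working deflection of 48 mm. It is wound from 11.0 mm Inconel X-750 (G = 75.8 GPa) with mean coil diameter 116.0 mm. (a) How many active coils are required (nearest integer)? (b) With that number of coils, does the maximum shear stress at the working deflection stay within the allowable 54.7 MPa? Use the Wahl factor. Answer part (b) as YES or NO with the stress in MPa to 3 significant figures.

N_a = Gd⁴/(8D³k) = (75.8×10³)(11.0⁴)/(8·116.0³·7.4) = 12.01 → N_a = 12
Actual rate k = Gd⁴/(8D³·12) = 7.4062 N/mm
Working load F = kδ = 7.4062·48 = 355.5 N
C = 116.0/11.0 = 10.5455; K_W = (4C−1)/(4C−4)+0.615/C = 1.1369
τ_max = K_W·8FD/(πd³) = 1.1369·78.896 = 89.696 MPa
τ_max > 54.7 MPa → exceeds allowable

(a) 12 coils; (b) NO, τ_max = 89.7 MPa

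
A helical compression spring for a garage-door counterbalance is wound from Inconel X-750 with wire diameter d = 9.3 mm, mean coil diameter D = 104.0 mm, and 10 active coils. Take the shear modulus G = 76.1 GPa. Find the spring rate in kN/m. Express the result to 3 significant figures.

6.33 kN/m

k = Gd⁴/(8D³N_a) = (76.1×10³ × 9.3⁴) / (8 × 104.0³ × 10)
  = 5.69268e+08 / 8.99891e+07 = 6.326 N/mm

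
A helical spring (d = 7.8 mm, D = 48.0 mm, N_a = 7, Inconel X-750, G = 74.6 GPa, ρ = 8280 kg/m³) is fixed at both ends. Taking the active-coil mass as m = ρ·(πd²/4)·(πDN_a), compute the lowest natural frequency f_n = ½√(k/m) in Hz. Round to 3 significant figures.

163 Hz

k = Gd⁴/(8D³N_a) = (74.6×10³)(7.8⁴)/(8·48.0³·7) = 44.587 N/mm = 44587 N/m
Wire length L = πDN_a = π·48.0·7 = 1055.6 mm
m = ρ·(πd²/4)·L = 8280 × 47.784×10⁻⁶ m² × 1.0556 m = 0.41764 kg
f_n = ½√(k/m) = 0.5·√(44587/0.41764) = 0.5·√(1.0676e+05) = 163.37 Hz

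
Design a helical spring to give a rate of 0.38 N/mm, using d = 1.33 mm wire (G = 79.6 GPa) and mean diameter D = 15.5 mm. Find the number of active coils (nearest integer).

N_a = Gd⁴/(8D³k) = (79.6×10³ × 1.33⁴)/(8 × 15.5³ × 0.38)
    = 249069 / 11320.6 = 22 → 22 coils

22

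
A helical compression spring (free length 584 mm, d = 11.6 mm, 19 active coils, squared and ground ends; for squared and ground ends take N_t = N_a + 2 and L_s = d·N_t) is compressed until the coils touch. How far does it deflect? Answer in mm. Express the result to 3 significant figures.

N_t = 21; L_s = 11.6·21 = 243.6 mm
δ_solid = L₀ − L_s = 584 − 243.6 = 340.4 mm

340 mm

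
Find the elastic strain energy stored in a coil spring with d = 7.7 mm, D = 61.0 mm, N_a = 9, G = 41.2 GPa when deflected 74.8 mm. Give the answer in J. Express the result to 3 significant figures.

24.8 J

k = Gd⁴/(8D³N_a) = (41.2×10³)(7.7⁴)/(8·61.0³·9) = 8.8621 N/mm
U = ½kδ² = 0.5 × 8.8621 × 74.8² = 24792 N·mm = 24.792 J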